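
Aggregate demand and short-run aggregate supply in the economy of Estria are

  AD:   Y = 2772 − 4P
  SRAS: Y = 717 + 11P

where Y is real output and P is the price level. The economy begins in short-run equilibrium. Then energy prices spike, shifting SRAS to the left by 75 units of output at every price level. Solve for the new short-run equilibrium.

This is a negative supply shock: SRAS shifts left.
New SRAS: Y = 642 + 11P.
Set AD = SRAS: 2772 − 4P = 642 + 11P, so 2130 = 15P and P = 142.
Y = 2772 − 4·142 = 2204.

P = 142, Y = 2204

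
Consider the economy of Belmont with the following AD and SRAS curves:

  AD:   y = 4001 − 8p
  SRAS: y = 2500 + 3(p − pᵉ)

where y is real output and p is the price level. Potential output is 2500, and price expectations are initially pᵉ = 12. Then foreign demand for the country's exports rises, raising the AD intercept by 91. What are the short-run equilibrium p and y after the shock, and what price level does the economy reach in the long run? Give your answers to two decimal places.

Short run: p = 148.00, y = 2908.00. Long run: p = 199.00.

AD shifts right: new AD is y = 4092 − 8p. With pᵉ = 12, SRAS is y = 2464 + 3p.
Short run: 4092 − 8p = 2464 + 3p gives 1628 = 11p, so p = 148.00 and y = 4092 − 8p = 2908.00.
y = 2908.00 is above potential 2500; expectations adjust and SRAS shifts left until y = 2500.
Long run: on the new AD curve, 2500 = 4092 − 8p gives p = 199.00.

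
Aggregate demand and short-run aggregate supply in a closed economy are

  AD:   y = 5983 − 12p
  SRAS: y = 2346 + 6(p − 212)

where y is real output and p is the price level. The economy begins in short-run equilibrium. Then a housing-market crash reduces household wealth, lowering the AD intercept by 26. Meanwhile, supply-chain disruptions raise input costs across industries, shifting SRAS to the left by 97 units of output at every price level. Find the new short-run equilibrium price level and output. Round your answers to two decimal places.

After both shocks: AD is y = 5957 − 12p and SRAS is y = 977 + 6p.
Setting them equal: 4980 = 18p, so p = 276.67.
Substituting into AD, y = 2637.00.

p = 276.67, y = 2637.00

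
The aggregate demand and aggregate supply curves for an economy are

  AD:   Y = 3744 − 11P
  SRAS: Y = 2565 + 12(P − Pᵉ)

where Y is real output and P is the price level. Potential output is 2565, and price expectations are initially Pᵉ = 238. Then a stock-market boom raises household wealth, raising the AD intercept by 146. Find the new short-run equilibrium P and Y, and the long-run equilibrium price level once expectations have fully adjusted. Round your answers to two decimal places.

AD shifts right: new AD is Y = 3890 − 11P. With Pᵉ = 238, SRAS is Y = 12P − 291.
Short run: 3890 − 11P = 12P − 291 gives 4181 = 23P, so P = 181.78 and Y = 3890 − 11P = 1890.39.
Y = 1890.39 is below potential 2565; expectations adjust and SRAS shifts right until Y = 2565.
Long run: on the new AD curve, 2565 = 3890 − 11P gives P = 120.45.

Short run: P = 181.78, Y = 1890.39. Long run: P = 120.45.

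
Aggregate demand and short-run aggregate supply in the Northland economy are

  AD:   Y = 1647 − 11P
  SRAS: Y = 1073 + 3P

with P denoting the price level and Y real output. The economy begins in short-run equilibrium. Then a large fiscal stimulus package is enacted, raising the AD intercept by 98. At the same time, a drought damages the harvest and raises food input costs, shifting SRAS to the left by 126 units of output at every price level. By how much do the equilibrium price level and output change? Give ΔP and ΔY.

ΔP = +16, ΔY = -78

After both shocks: AD is Y = 1745 − 11P and SRAS is Y = 947 + 3P.
Setting them equal: 798 = 14P, so P = 57.
Y = 1745 − 11·57 = 1118.
Initially P = 41, Y = 1196, so ΔP = +16 and ΔY = -78.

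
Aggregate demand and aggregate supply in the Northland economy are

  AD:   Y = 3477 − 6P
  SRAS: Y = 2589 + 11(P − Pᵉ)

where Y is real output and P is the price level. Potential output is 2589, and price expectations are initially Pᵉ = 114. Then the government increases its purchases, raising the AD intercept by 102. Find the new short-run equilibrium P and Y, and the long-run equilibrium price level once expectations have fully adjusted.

AD shifts right: new AD is Y = 3579 − 6P. With Pᵉ = 114, SRAS is Y = 1335 + 11P.
Short run: 3579 − 6P = 1335 + 11P gives 2244 = 17P, so P = 132 and Y = 3579 − 6·132 = 2787.
Y = 2787 is above potential 2589; expectations adjust and SRAS shifts left until Y = 2589.
Long run: on the new AD curve, 2589 = 3579 − 6P gives P = 165.

Short run: P = 132, Y = 2787. Long run: P = 165.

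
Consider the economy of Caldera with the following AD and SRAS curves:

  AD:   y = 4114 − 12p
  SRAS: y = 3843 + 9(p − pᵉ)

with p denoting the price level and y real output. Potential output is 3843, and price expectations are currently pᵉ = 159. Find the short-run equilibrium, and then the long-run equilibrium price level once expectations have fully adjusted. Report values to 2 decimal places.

Short run: with pᵉ = 159, SRAS is y = 2412 + 9p. Setting AD = SRAS gives 1702 = 21p, so p = 81.05 and y = 4114 − 12p = 3141.43.
Output 3141.43 is below potential 3843, so over time expected prices fall and SRAS shifts right until y returns to 3843.
Long run: y = 3843 on the AD curve gives 3843 = 4114 − 12p, so p = 22.58.

Short run: p = 81.05, y = 3141.43. Long run: p = 22.58.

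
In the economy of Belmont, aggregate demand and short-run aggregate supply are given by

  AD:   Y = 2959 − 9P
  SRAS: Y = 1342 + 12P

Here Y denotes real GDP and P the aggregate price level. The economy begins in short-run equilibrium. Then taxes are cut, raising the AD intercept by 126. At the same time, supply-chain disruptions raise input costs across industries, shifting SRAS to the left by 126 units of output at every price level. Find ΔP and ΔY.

After both shocks: AD is Y = 3085 − 9P and SRAS is Y = 1216 + 12P.
Setting them equal: 1869 = 21P, so P = 89.
Y = 3085 − 9·89 = 2284.
Initially P = 77, Y = 2266, so ΔP = +12 and ΔY = +18.

ΔP = +12, ΔY = +18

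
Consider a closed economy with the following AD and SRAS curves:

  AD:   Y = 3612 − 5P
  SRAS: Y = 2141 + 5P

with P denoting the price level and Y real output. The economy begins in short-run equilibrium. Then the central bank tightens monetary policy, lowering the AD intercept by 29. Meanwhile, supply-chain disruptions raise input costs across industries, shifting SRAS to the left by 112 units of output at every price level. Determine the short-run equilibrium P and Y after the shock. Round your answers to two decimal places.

P = 155.40, Y = 2806.00

After both shocks: AD is Y = 3583 − 5P and SRAS is Y = 2029 + 5P.
Setting them equal: 1554 = 10P, so P = 155.40.
Substituting into AD, Y = 2806.00.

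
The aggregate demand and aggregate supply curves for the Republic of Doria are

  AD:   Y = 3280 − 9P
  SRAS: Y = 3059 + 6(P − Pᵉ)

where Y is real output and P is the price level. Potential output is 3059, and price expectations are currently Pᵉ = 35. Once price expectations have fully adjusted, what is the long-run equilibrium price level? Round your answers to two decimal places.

Short run: with Pᵉ = 35, SRAS is Y = 2849 + 6P. Setting AD = SRAS gives 431 = 15P, so P = 28.73 and Y = 3280 − 9P = 3021.40.
Output 3021.40 is below potential 3059, so over time expected prices fall and SRAS shifts right until Y returns to 3059.
Long run: Y = 3059 on the AD curve gives 3059 = 3280 − 9P, so P = 24.56.

Long-run P = 24.56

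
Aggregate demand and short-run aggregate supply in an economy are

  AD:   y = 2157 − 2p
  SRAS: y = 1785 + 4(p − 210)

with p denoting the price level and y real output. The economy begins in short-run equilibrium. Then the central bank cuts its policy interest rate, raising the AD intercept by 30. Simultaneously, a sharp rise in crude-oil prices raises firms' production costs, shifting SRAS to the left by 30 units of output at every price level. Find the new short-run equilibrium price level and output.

After both shocks: AD is y = 2187 − 2p and SRAS is y = 915 + 4p.
Setting them equal: 1272 = 6p, so p = 212.
y = 2187 − 2·212 = 1763.

p = 212, y = 1763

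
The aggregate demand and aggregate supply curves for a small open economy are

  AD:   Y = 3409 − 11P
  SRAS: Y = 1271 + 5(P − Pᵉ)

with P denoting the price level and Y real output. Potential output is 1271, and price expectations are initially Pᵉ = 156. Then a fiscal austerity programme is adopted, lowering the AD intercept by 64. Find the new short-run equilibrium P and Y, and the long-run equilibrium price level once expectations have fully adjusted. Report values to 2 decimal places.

AD shifts left: new AD is Y = 3345 − 11P. With Pᵉ = 156, SRAS is Y = 491 + 5P.
Short run: 3345 − 11P = 491 + 5P gives 2854 = 16P, so P = 178.38 and Y = 3345 − 11P = 1382.88.
Y = 1382.88 is above potential 1271; expectations adjust and SRAS shifts left until Y = 1271.
Long run: on the new AD curve, 1271 = 3345 − 11P gives P = 188.55.

Short run: P = 178.38, Y = 1382.88. Long run: P = 188.55.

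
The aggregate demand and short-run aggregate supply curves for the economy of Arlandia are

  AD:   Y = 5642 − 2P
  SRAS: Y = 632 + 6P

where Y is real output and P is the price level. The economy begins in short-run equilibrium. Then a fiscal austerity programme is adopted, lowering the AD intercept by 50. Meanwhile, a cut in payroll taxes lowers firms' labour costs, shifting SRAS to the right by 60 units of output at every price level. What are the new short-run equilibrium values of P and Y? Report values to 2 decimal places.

P = 612.50, Y = 4367.00

After both shocks: AD is Y = 5592 − 2P and SRAS is Y = 692 + 6P.
Setting them equal: 4900 = 8P, so P = 612.50.
Substituting into AD, Y = 4367.00.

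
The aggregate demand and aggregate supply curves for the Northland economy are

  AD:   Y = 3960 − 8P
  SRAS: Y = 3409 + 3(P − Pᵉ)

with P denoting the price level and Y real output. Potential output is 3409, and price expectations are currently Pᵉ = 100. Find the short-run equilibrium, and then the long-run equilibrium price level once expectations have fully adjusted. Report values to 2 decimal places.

Short run: with Pᵉ = 100, SRAS is Y = 3109 + 3P. Setting AD = SRAS gives 851 = 11P, so P = 77.36 and Y = 3960 − 8P = 3341.09.
Output 3341.09 is below potential 3409, so over time expected prices fall and SRAS shifts right until Y returns to 3409.
Long run: Y = 3409 on the AD curve gives 3409 = 3960 − 8P, so P = 68.88.

Short run: P = 77.36, Y = 3341.09. Long run: P = 68.88.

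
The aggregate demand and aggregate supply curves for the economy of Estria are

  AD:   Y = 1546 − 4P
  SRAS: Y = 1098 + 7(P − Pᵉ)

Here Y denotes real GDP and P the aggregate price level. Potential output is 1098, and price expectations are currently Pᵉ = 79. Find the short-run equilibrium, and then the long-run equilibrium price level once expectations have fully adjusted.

Short run: P = 91, Y = 1182. Long run: P = 112.

Short run: with Pᵉ = 79, SRAS is Y = 545 + 7P. Setting AD = SRAS gives 1001 = 11P, so P = 91 and Y = 1546 − 4·91 = 1182.
Output 1182 is above potential 1098, so over time expected prices rise and SRAS shifts left until Y returns to 1098.
Long run: Y = 1098 on the AD curve gives 1098 = 1546 − 4P, so P = 112.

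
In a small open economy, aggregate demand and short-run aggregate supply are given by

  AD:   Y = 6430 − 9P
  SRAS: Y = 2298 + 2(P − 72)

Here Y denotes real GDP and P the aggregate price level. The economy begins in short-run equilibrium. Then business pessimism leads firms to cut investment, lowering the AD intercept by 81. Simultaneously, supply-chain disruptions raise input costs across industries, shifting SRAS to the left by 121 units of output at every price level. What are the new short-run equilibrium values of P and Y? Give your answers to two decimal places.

After both shocks: AD is Y = 6349 − 9P and SRAS is Y = 2033 + 2P.
Setting them equal: 4316 = 11P, so P = 392.36.
Substituting into AD, Y = 2817.73.

P = 392.36, Y = 2817.73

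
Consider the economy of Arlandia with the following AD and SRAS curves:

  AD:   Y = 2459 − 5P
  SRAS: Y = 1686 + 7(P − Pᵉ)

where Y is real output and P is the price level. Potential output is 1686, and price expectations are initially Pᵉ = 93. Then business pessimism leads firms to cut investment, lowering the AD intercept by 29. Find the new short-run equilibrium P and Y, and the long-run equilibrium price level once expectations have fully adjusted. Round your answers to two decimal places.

AD shifts left: new AD is Y = 2430 − 5P. With Pᵉ = 93, SRAS is Y = 1035 + 7P.
Short run: 2430 − 5P = 1035 + 7P gives 1395 = 12P, so P = 116.25 and Y = 2430 − 5P = 1848.75.
Y = 1848.75 is above potential 1686; expectations adjust and SRAS shifts left until Y = 1686.
Long run: on the new AD curve, 1686 = 2430 − 5P gives P = 148.80.

Short run: P = 116.25, Y = 1848.75. Long run: P = 148.80.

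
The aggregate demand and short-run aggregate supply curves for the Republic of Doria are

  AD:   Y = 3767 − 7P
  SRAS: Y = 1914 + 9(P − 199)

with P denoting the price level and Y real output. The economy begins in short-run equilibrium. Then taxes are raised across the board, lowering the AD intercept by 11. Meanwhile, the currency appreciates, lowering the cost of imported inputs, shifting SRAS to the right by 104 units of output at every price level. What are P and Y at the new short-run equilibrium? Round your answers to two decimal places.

P = 220.56, Y = 2212.06

After both shocks: AD is Y = 3756 − 7P and SRAS is Y = 227 + 9P.
Setting them equal: 3529 = 16P, so P = 220.56.
Substituting into AD, Y = 2212.06.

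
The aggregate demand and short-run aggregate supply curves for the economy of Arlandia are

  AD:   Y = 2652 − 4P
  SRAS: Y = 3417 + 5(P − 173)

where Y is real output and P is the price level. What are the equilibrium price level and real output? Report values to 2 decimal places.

P = 11.11, Y = 2607.56

Write SRAS as Y = 3417 + 5P − 865 = 2552 + 5P.
Set AD = SRAS: 2652 − 4P = 2552 + 5P, so 100 = 9P and P = 11.11.
Substituting into AD, Y = 2652 − 4P = 2607.56.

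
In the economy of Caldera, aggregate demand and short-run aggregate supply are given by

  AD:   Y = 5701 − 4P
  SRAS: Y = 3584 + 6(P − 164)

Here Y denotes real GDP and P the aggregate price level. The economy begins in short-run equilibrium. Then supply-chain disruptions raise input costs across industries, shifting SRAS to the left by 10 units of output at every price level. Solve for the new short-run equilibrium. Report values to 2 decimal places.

P = 311.10, Y = 4456.60

This is a negative supply shock: SRAS shifts left.
New SRAS: Y = 2590 + 6P.
Set AD = SRAS: 5701 − 4P = 2590 + 6P, so 3111 = 10P and P = 311.10.
Substituting into AD, Y = 4456.60.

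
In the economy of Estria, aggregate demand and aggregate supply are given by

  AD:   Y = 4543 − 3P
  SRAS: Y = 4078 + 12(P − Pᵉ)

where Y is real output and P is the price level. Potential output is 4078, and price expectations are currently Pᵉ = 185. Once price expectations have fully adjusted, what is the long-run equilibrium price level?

Long-run P = 155

Short run: with Pᵉ = 185, SRAS is Y = 1858 + 12P. Setting AD = SRAS gives 2685 = 15P, so P = 179 and Y = 4543 − 3·179 = 4006.
Output 4006 is below potential 4078, so over time expected prices fall and SRAS shifts right until Y returns to 4078.
Long run: Y = 4078 on the AD curve gives 4078 = 4543 − 3P, so P = 155.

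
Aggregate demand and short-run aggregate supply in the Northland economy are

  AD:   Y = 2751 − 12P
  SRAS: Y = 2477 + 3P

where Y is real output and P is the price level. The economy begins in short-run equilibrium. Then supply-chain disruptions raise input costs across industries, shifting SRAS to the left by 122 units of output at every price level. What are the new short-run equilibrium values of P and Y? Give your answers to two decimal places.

P = 26.40, Y = 2434.20

This is a negative supply shock: SRAS shifts left.
New SRAS: Y = 2355 + 3P.
Set AD = SRAS: 2751 − 12P = 2355 + 3P, so 396 = 15P and P = 26.40.
Substituting into AD, Y = 2434.20.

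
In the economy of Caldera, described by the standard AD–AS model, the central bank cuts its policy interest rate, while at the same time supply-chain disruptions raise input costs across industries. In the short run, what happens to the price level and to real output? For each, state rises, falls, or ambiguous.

Price level: rises; output: ambiguous

The first event is a positive demand shock: AD shifts right, which by itself pushes P up and Y up.
The second is an adverse supply shock: SRAS shifts left, which by itself pushes P up and Y down.
Both shocks push P up, so P rises. The two shocks push Y in opposite directions, so the effect on Y is ambiguous.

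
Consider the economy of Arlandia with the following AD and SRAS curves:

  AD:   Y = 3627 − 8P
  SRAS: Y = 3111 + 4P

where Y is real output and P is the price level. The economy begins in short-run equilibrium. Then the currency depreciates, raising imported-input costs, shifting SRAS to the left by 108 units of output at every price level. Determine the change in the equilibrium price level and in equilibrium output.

ΔP = +9, ΔY = -72

This is a negative supply shock: SRAS shifts left.
New SRAS: Y = 3003 + 4P.
Set AD = SRAS: 3627 − 8P = 3003 + 4P, so 624 = 12P and P = 52.
Y = 3627 − 8·52 = 3211.
Initially P = 43, Y = 3283, so ΔP = +9 and ΔY = -72.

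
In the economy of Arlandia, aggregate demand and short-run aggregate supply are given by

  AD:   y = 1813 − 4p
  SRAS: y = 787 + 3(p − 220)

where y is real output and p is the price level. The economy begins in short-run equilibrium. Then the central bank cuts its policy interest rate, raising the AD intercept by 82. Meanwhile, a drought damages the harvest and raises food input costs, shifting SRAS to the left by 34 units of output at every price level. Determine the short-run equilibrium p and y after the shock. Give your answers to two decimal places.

After both shocks: AD is y = 1895 − 4p and SRAS is y = 93 + 3p.
Setting them equal: 1802 = 7p, so p = 257.43.
Substituting into AD, y = 865.29.

p = 257.43, y = 865.29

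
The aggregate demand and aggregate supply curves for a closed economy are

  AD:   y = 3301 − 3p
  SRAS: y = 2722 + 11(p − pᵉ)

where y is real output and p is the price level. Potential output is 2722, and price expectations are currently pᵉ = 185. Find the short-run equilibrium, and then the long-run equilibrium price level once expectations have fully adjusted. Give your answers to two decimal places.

Short run: with pᵉ = 185, SRAS is y = 687 + 11p. Setting AD = SRAS gives 2614 = 14p, so p = 186.71 and y = 3301 − 3p = 2740.86.
Output 2740.86 is above potential 2722, so over time expected prices rise and SRAS shifts left until y returns to 2722.
Long run: y = 2722 on the AD curve gives 2722 = 3301 − 3p, so p = 193.00.

Short run: p = 186.71, y = 2740.86. Long run: p = 193.00.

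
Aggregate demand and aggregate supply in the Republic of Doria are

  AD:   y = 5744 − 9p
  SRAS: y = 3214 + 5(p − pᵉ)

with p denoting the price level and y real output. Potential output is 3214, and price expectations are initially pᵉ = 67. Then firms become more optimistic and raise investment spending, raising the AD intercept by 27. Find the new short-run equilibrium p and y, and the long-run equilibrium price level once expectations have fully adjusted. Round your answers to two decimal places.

Short run: p = 206.57, y = 3911.86. Long run: p = 284.11.

AD shifts right: new AD is y = 5771 − 9p. With pᵉ = 67, SRAS is y = 2879 + 5p.
Short run: 5771 − 9p = 2879 + 5p gives 2892 = 14p, so p = 206.57 and y = 5771 − 9p = 3911.86.
y = 3911.86 is above potential 3214; expectations adjust and SRAS shifts left until y = 3214.
Long run: on the new AD curve, 3214 = 5771 − 9p gives p = 284.11.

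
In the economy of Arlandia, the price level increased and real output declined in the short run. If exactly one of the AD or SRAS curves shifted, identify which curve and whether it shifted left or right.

SRAS shifted left

P rose and Y fell. An AD shift moves P and Y in the same direction; an SRAS shift moves them in opposite directions.
Here P and Y moved in opposite directions, so the SRAS curve shifted.
Since Y fell, SRAS shifted left.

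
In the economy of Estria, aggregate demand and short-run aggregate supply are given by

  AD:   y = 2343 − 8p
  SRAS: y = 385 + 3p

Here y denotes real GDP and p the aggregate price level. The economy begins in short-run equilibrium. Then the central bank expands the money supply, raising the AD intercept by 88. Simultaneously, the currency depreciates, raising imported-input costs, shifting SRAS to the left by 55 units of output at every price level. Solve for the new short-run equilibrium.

After both shocks: AD is y = 2431 − 8p and SRAS is y = 330 + 3p.
Setting them equal: 2101 = 11p, so p = 191.
y = 2431 − 8·191 = 903.

p = 191, y = 903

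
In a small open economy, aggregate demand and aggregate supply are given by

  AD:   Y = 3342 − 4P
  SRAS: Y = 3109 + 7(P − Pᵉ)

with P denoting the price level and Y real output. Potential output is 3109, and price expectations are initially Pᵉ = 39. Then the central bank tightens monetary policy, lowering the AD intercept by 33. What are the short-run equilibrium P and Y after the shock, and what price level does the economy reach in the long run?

AD shifts left: new AD is Y = 3309 − 4P. With Pᵉ = 39, SRAS is Y = 2836 + 7P.
Short run: 3309 − 4P = 2836 + 7P gives 473 = 11P, so P = 43 and Y = 3309 − 4·43 = 3137.
Y = 3137 is above potential 3109; expectations adjust and SRAS shifts left until Y = 3109.
Long run: on the new AD curve, 3109 = 3309 − 4P gives P = 50.

Short run: P = 43, Y = 3137. Long run: P = 50.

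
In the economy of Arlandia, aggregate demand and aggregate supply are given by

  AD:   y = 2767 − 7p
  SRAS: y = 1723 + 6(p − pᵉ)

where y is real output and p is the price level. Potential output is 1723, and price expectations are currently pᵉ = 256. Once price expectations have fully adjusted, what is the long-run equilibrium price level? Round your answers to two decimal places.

Short run: with pᵉ = 256, SRAS is y = 187 + 6p. Setting AD = SRAS gives 2580 = 13p, so p = 198.46 and y = 2767 − 7p = 1377.77.
Output 1377.77 is below potential 1723, so over time expected prices fall and SRAS shifts right until y returns to 1723.
Long run: y = 1723 on the AD curve gives 1723 = 2767 − 7p, so p = 149.14.

Long-run p = 149.14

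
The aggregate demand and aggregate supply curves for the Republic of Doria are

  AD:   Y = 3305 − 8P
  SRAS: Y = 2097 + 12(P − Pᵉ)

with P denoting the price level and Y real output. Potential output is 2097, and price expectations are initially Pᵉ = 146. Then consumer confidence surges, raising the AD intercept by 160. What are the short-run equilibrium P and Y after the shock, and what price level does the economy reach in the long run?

AD shifts right: new AD is Y = 3465 − 8P. With Pᵉ = 146, SRAS is Y = 345 + 12P.
Short run: 3465 − 8P = 345 + 12P gives 3120 = 20P, so P = 156 and Y = 3465 − 8·156 = 2217.
Y = 2217 is above potential 2097; expectations adjust and SRAS shifts left until Y = 2097.
Long run: on the new AD curve, 2097 = 3465 − 8P gives P = 171.

Short run: P = 156, Y = 2217. Long run: P = 171.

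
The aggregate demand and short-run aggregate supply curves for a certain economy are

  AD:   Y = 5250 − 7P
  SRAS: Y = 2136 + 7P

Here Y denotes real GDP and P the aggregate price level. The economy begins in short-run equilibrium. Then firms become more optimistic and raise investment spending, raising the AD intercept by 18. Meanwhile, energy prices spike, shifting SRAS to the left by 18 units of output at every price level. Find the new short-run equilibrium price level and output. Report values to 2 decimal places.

After both shocks: AD is Y = 5268 − 7P and SRAS is Y = 2118 + 7P.
Setting them equal: 3150 = 14P, so P = 225.00.
Substituting into AD, Y = 3693.00.

P = 225.00, Y = 3693.00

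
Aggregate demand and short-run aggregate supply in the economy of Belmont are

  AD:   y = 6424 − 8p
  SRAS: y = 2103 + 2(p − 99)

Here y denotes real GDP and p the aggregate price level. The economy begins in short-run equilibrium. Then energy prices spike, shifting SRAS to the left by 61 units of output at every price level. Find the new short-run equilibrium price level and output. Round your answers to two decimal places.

p = 458.00, y = 2760.00

This is a negative supply shock: SRAS shifts left.
New SRAS: y = 1844 + 2p.
Set AD = SRAS: 6424 − 8p = 1844 + 2p, so 4580 = 10p and p = 458.00.
Substituting into AD, y = 2760.00.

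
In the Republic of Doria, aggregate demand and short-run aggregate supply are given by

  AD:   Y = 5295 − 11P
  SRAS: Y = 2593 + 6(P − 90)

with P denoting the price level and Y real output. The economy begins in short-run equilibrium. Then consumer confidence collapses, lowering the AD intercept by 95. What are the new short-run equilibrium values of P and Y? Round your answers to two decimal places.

This is a negative demand shock: AD shifts left.
New AD: Y = 5200 − 11P.
SRAS can be written Y = 2053 + 6P.
Set AD = SRAS: 5200 − 11P = 2053 + 6P, so 3147 = 17P and P = 185.12.
Substituting into AD, Y = 3163.71.

P = 185.12, Y = 3163.71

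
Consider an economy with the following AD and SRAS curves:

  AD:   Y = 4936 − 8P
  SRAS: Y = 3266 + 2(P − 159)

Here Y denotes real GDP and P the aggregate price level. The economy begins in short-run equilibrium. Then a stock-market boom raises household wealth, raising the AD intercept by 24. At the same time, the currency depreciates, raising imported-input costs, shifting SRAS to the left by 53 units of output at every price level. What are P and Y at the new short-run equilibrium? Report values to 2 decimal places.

P = 206.50, Y = 3308.00

After both shocks: AD is Y = 4960 − 8P and SRAS is Y = 2895 + 2P.
Setting them equal: 2065 = 10P, so P = 206.50.
Substituting into AD, Y = 3308.00.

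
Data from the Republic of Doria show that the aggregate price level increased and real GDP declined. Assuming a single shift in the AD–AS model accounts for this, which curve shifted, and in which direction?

SRAS shifted left

P rose and Y fell. An AD shift moves P and Y in the same direction; an SRAS shift moves them in opposite directions.
Here P and Y moved in opposite directions, so the SRAS curve shifted.
Since Y fell, SRAS shifted left.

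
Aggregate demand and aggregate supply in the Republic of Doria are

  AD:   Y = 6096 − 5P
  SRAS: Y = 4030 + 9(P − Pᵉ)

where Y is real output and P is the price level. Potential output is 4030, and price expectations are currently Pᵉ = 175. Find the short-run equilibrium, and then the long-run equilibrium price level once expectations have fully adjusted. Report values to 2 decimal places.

Short run: with Pᵉ = 175, SRAS is Y = 2455 + 9P. Setting AD = SRAS gives 3641 = 14P, so P = 260.07 and Y = 6096 − 5P = 4795.64.
Output 4795.64 is above potential 4030, so over time expected prices rise and SRAS shifts left until Y returns to 4030.
Long run: Y = 4030 on the AD curve gives 4030 = 6096 − 5P, so P = 413.20.

Short run: P = 260.07, Y = 4795.64. Long run: P = 413.20.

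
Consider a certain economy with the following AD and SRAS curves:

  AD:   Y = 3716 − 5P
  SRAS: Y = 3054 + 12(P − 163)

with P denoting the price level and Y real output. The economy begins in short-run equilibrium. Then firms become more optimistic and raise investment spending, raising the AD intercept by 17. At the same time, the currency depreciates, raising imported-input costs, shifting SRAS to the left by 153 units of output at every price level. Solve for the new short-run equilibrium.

After both shocks: AD is Y = 3733 − 5P and SRAS is Y = 945 + 12P.
Setting them equal: 2788 = 17P, so P = 164.
Y = 3733 − 5·164 = 2913.

P = 164, Y = 2913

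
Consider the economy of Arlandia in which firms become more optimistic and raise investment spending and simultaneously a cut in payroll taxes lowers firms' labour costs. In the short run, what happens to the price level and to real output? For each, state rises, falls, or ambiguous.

Price level: ambiguous; output: rises

The first event is a positive demand shock: AD shifts right, which by itself pushes P up and Y up.
The second is a favourable supply shock: SRAS shifts right, which by itself pushes P down and Y up.
The two shocks push P in opposite directions, so the effect on P is ambiguous. Both shocks push Y up, so Y rises.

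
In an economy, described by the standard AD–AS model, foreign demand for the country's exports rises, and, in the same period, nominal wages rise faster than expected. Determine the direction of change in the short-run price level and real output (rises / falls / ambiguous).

The first event is a positive demand shock: AD shifts right, which by itself pushes P up and Y up.
The second is an adverse supply shock: SRAS shifts left, which by itself pushes P up and Y down.
Both shocks push P up, so P rises. The two shocks push Y in opposite directions, so the effect on Y is ambiguous.

Price level: rises; output: ambiguous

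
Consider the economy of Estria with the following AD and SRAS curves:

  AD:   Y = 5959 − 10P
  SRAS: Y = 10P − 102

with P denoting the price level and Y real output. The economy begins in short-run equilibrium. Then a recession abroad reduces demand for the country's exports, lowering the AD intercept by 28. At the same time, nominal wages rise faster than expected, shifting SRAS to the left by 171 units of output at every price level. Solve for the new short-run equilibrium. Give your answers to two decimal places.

After both shocks: AD is Y = 5931 − 10P and SRAS is Y = 10P − 273.
Setting them equal: 6204 = 20P, so P = 310.20.
Substituting into AD, Y = 2829.00.

P = 310.20, Y = 2829.00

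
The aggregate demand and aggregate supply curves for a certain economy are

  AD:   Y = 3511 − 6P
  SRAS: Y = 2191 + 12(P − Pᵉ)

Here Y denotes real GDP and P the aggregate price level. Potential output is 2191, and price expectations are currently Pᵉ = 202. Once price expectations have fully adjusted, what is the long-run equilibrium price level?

Short run: with Pᵉ = 202, SRAS is Y = 12P − 233. Setting AD = SRAS gives 3744 = 18P, so P = 208 and Y = 3511 − 6·208 = 2263.
Output 2263 is above potential 2191, so over time expected prices rise and SRAS shifts left until Y returns to 2191.
Long run: Y = 2191 on the AD curve gives 2191 = 3511 − 6P, so P = 220.

Long-run P = 220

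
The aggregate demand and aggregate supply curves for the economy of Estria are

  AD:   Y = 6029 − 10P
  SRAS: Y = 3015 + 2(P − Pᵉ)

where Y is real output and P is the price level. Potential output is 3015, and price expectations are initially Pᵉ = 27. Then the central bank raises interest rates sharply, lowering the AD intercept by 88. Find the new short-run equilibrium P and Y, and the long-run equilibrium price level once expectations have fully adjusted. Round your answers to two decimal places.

AD shifts left: new AD is Y = 5941 − 10P. With Pᵉ = 27, SRAS is Y = 2961 + 2P.
Short run: 5941 − 10P = 2961 + 2P gives 2980 = 12P, so P = 248.33 and Y = 5941 − 10P = 3457.67.
Y = 3457.67 is above potential 3015; expectations adjust and SRAS shifts left until Y = 3015.
Long run: on the new AD curve, 3015 = 5941 − 10P gives P = 292.60.

Short run: P = 248.33, Y = 3457.67. Long run: P = 292.60.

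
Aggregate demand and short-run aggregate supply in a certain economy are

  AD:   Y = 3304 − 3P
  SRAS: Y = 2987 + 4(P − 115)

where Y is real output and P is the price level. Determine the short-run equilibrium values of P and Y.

Write SRAS as Y = 2987 + 4P − 460 = 2527 + 4P.
Set AD = SRAS: 3304 − 3P = 2527 + 4P, so 777 = 7P and P = 111.
Then Y = 3304 − 3·111 = 2971.

P = 111, Y = 2971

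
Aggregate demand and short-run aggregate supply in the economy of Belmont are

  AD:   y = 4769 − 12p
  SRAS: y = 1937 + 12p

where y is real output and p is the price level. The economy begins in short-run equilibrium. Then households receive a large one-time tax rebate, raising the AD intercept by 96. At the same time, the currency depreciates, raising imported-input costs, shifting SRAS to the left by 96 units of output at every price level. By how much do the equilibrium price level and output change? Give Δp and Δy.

After both shocks: AD is y = 4865 − 12p and SRAS is y = 1841 + 12p.
Setting them equal: 3024 = 24p, so p = 126.
y = 4865 − 12·126 = 3353.
Initially p = 118, y = 3353, so Δp = +8 and Δy = +0.

Δp = +8, Δy = +0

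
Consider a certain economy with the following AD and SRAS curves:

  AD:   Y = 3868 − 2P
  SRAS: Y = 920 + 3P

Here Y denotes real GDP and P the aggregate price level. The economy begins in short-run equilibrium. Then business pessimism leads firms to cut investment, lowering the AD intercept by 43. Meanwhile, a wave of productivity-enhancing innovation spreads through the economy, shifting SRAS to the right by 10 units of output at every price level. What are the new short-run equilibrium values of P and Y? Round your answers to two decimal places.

P = 579.00, Y = 2667.00

After both shocks: AD is Y = 3825 − 2P and SRAS is Y = 930 + 3P.
Setting them equal: 2895 = 5P, so P = 579.00.
Substituting into AD, Y = 2667.00.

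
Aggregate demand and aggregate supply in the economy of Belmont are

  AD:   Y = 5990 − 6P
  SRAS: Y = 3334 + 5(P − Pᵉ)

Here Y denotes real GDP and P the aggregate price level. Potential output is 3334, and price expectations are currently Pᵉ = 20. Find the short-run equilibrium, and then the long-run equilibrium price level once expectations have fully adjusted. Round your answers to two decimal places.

Short run: with Pᵉ = 20, SRAS is Y = 3234 + 5P. Setting AD = SRAS gives 2756 = 11P, so P = 250.55 and Y = 5990 − 6P = 4486.73.
Output 4486.73 is above potential 3334, so over time expected prices rise and SRAS shifts left until Y returns to 3334.
Long run: Y = 3334 on the AD curve gives 3334 = 5990 − 6P, so P = 442.67.

Short run: P = 250.55, Y = 4486.73. Long run: P = 442.67.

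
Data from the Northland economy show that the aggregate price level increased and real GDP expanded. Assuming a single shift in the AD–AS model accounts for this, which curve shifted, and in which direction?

AD shifted right

P rose and Y rose. An AD shift moves P and Y in the same direction; an SRAS shift moves them in opposite directions.
Here P and Y moved in the same direction, so the AD curve shifted.
Since Y rose, AD shifted right.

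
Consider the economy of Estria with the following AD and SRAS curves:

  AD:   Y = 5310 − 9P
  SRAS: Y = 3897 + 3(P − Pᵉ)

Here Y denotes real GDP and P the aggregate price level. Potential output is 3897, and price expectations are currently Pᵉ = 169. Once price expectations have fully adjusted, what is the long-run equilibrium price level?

Long-run P = 157

Short run: with Pᵉ = 169, SRAS is Y = 3390 + 3P. Setting AD = SRAS gives 1920 = 12P, so P = 160 and Y = 5310 − 9·160 = 3870.
Output 3870 is below potential 3897, so over time expected prices fall and SRAS shifts right until Y returns to 3897.
Long run: Y = 3897 on the AD curve gives 3897 = 5310 − 9P, so P = 157.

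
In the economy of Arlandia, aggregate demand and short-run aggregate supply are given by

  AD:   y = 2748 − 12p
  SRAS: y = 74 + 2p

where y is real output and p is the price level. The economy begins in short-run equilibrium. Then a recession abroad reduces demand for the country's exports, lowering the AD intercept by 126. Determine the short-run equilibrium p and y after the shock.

This is a negative demand shock: AD shifts left.
New AD: y = 2622 − 12p.
Set AD = SRAS: 2622 − 12p = 74 + 2p, so 2548 = 14p and p = 182.
y = 2622 − 12·182 = 438.

p = 182, y = 438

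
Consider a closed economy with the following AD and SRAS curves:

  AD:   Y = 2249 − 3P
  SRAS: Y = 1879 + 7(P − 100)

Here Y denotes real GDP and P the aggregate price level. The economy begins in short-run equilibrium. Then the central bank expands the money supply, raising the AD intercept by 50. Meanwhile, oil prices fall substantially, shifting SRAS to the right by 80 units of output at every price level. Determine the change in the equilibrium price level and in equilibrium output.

After both shocks: AD is Y = 2299 − 3P and SRAS is Y = 1259 + 7P.
Setting them equal: 1040 = 10P, so P = 104.
Y = 2299 − 3·104 = 1987.
Initially P = 107, Y = 1928, so ΔP = -3 and ΔY = +59.

ΔP = -3, ΔY = +59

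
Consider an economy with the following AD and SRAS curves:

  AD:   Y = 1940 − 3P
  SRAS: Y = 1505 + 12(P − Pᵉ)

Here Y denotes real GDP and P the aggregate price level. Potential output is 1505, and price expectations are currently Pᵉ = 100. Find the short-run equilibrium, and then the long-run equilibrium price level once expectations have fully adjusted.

Short run: with Pᵉ = 100, SRAS is Y = 305 + 12P. Setting AD = SRAS gives 1635 = 15P, so P = 109 and Y = 1940 − 3·109 = 1613.
Output 1613 is above potential 1505, so over time expected prices rise and SRAS shifts left until Y returns to 1505.
Long run: Y = 1505 on the AD curve gives 1505 = 1940 − 3P, so P = 145.

Short run: P = 109, Y = 1613. Long run: P = 145.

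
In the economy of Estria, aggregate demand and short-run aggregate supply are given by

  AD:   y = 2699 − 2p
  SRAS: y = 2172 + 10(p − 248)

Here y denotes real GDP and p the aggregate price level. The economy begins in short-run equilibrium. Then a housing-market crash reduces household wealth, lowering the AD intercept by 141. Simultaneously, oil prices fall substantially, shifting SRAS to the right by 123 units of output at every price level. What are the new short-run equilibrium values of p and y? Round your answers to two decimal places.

After both shocks: AD is y = 2558 − 2p and SRAS is y = 10p − 185.
Setting them equal: 2743 = 12p, so p = 228.58.
Substituting into AD, y = 2100.83.

p = 228.58, y = 2100.83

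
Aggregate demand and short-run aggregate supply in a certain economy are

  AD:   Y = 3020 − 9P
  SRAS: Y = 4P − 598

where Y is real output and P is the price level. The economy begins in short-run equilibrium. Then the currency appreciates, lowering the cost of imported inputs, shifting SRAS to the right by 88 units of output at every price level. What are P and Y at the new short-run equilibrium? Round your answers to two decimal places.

P = 271.54, Y = 576.15

This is a positive supply shock: SRAS shifts right.
New SRAS: Y = 4P − 510.
Set AD = SRAS: 3020 − 9P = 4P − 510, so 3530 = 13P and P = 271.54.
Substituting into AD, Y = 576.15.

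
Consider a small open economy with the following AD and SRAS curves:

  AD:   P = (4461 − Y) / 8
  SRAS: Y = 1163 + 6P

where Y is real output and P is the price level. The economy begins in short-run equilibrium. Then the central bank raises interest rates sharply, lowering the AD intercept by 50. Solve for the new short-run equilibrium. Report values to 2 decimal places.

This is a negative demand shock: AD shifts left.
New AD: Y = 4411 − 8P.
Set AD = SRAS: 4411 − 8P = 1163 + 6P, so 3248 = 14P and P = 232.00.
Substituting into AD, Y = 2555.00.

P = 232.00, Y = 2555.00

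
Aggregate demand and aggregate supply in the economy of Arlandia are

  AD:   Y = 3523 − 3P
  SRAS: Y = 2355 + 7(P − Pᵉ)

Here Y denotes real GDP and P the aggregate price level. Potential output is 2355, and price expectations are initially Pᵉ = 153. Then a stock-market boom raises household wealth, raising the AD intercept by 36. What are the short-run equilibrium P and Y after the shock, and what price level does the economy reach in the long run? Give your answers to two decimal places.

AD shifts right: new AD is Y = 3559 − 3P. With Pᵉ = 153, SRAS is Y = 1284 + 7P.
Short run: 3559 − 3P = 1284 + 7P gives 2275 = 10P, so P = 227.50 and Y = 3559 − 3P = 2876.50.
Y = 2876.50 is above potential 2355; expectations adjust and SRAS shifts left until Y = 2355.
Long run: on the new AD curve, 2355 = 3559 − 3P gives P = 401.33.

Short run: P = 227.50, Y = 2876.50. Long run: P = 401.33.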